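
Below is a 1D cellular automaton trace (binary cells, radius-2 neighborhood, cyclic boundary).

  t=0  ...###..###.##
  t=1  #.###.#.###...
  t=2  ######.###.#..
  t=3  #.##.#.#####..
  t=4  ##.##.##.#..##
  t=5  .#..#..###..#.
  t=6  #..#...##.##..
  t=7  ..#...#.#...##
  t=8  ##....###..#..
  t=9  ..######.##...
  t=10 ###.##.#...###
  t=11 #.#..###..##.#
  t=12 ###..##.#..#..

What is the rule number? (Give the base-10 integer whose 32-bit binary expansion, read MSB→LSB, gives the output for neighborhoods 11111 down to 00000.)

2811587755

  ##### -> #   bit 31 = 1  t=2,i=2
  ####. -> .   bit 30 = 0  t=2,i=4
  ###.# -> #   bit 29 = 1  t=0,i=10
  ###.. -> .   bit 28 = 0  t=0,i=5
  ##.## -> .   bit 27 = 0  t=0,i=11
  ##.#. -> #   bit 26 = 1  t=1,i=5
  ##..# -> #   bit 25 = 1  t=0,i=6
  ##... -> #   bit 24 = 1  t=0,i=0
  #.### -> #   bit 23 = 1  t=1,i=2
  #.##. -> .   bit 22 = 0  t=0,i=12
  #.#.# -> .   bit 21 = 0  t=1,i=6
  #.#.. -> #   bit 20 = 1  t=2,i=11
  #..## -> .   bit 19 = 0  t=0,i=7
  #..#. -> #   bit 18 = 1  t=3,i=13
  #...# -> .   bit 17 = 0  t=0,i=1
  #.... -> #   bit 16 = 1  t=8,i=3
  .#### -> .   bit 15 = 0  t=2,i=1
  .###. -> #   bit 14 = 1  t=0,i=4
  .##.# -> #   bit 13 = 1  t=3,i=3
  .##.. -> .   bit 12 = 0  t=0,i=13
  .#.## -> #   bit 11 = 1  t=1,i=1
  .#.#. -> #   bit 10 = 1  t=7,i=7
  .#..# -> .   bit 9 = 0  t=2,i=12
  .#... -> .   bit 8 = 0  t=6,i=4
  ..### -> #   bit 7 = 1  t=0,i=3
  ..##. -> .   bit 6 = 0  t=6,i=7
  ..#.# -> #   bit 5 = 1  t=1,i=0
  ..#.. -> .   bit 4 = 0  t=5,i=1
  ...## -> #   bit 3 = 1  t=0,i=2
  ...#. -> .   bit 2 = 0  t=1,i=13
  ....# -> #   bit 1 = 1  t=8,i=4
  ..... -> #   bit 0 = 1  t=9,i=13
  bits 10100111100101010110110010101011 = 2811587755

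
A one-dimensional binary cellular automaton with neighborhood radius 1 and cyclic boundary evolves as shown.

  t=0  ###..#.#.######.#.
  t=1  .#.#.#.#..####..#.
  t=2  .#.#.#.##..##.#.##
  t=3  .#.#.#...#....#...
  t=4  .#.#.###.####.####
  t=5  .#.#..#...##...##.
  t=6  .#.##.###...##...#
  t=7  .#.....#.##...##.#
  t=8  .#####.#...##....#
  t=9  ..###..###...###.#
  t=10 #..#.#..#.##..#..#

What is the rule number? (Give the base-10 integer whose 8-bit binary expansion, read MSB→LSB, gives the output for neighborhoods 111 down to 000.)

  ### -> #   bit 7 = 1  t=0,i=1
  ##. -> .   bit 6 = 0  t=0,i=2
  #.# -> .   bit 5 = 0  t=0,i=6
  #.. -> #   bit 4 = 1  t=0,i=3
  .## -> .   bit 3 = 0  t=0,i=0
  .#. -> #   bit 2 = 1  t=0,i=5
  ..# -> .   bit 1 = 0  t=0,i=4
  ... -> #   bit 0 = 1  t=3,i=7
  bits 10010101 = 149

149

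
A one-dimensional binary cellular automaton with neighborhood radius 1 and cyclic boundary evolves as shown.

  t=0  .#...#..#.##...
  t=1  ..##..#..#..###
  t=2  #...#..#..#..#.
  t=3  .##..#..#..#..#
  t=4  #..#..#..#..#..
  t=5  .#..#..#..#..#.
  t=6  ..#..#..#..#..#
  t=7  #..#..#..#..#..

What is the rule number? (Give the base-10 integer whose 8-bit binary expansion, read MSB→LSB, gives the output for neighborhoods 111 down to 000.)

177

  nb ###: next=#  (t=1,i=13, bit7=1)
  nb ##.: next=.  (t=0,i=11, bit6=0)
  nb #.#: next=#  (t=0,i=9, bit5=1)
  nb #..: next=#  (t=0,i=2, bit4=1)
  nb .##: next=.  (t=0,i=10, bit3=0)
  nb .#.: next=.  (t=0,i=1, bit2=0)
  nb ..#: next=.  (t=0,i=0, bit1=0)
  nb ...: next=#  (t=0,i=3, bit0=1)
  bits 10110001 = 177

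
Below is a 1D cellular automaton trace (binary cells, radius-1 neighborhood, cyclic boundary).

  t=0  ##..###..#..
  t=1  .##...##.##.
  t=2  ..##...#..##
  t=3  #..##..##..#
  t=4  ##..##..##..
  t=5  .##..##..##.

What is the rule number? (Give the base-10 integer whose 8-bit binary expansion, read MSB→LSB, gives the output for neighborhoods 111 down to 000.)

84

  ###|.  b7=0 t=0,i=5
  ##.|#  b6=1 t=0,i=1
  #.#|.  b5=0 t=1,i=8
  #..|#  b4=1 t=0,i=2
  .##|.  b3=0 t=0,i=0
  .#.|#  b2=1 t=0,i=9
  ..#|.  b1=0 t=0,i=3
  ...|.  b0=0 t=1,i=4
  bits 01010100 = 84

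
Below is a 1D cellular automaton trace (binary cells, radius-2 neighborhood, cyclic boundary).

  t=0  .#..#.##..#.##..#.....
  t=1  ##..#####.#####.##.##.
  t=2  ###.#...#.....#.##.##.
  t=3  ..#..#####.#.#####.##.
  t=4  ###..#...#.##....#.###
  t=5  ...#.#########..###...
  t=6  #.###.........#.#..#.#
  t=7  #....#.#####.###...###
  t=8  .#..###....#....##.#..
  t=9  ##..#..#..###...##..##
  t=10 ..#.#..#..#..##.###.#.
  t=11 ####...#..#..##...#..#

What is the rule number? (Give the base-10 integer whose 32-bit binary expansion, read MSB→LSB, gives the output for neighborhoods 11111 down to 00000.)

593640949

  ##### -> .   bit 31 = 0  t=1,i=6
  ####. -> .   bit 30 = 0  t=1,i=7
  ###.# -> #   bit 29 = 1  t=1,i=8
  ###.. -> .   bit 28 = 0  t=4,i=2
  ##.## -> .   bit 27 = 0  t=1,i=9
  ##.#. -> .   bit 26 = 0  t=2,i=3
  ##..# -> #   bit 25 = 1  t=0,i=8
  ##... -> #   bit 24 = 1  t=3,i=21
  #.### -> .   bit 23 = 0  t=1,i=10
  #.##. -> #   bit 22 = 1  t=0,i=6
  #.#.# -> #   bit 21 = 1  t=3,i=11
  #.#.. -> .   bit 20 = 0  t=2,i=4
  #..## -> .   bit 19 = 0  t=1,i=3
  #..#. -> .   bit 18 = 0  t=0,i=3
  #...# -> #   bit 17 = 1  t=2,i=6
  #.... -> .   bit 16 = 0  t=0,i=18
  .#### -> .   bit 15 = 0  t=1,i=5
  .###. -> .   bit 14 = 0  t=2,i=1
  .##.# -> #   bit 13 = 1  t=1,i=17
  .##.. -> #   bit 12 = 1  t=0,i=7
  .#.## -> #   bit 11 = 1  t=0,i=5
  .#.#. -> #   bit 10 = 1  t=6,i=15
  .#..# -> .   bit 9 = 0  t=0,i=2
  .#... -> #   bit 8 = 1  t=0,i=17
  ..### -> #   bit 7 = 1  t=1,i=4
  ..##. -> #   bit 6 = 1  t=8,i=16
  ..#.# -> #   bit 5 = 1  t=0,i=4
  ..#.. -> #   bit 4 = 1  t=0,i=1
  ...## -> .   bit 3 = 0  t=7,i=18
  ...#. -> #   bit 2 = 1  t=0,i=0
  ....# -> .   bit 1 = 0  t=0,i=21
  ..... -> #   bit 0 = 1  t=0,i=19
  bits 00100011011000100011110111110101 = 593640949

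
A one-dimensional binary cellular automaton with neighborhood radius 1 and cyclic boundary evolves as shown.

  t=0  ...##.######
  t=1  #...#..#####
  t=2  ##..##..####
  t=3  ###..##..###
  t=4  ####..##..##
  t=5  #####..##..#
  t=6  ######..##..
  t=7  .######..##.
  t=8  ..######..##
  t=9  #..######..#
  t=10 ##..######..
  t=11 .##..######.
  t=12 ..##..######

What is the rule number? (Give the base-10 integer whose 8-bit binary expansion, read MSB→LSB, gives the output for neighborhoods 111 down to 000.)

  [7] ### => #  t=0,i=7
  [6] ##. => #  t=0,i=4
  [5] #.# => .  t=0,i=5
  [4] #.. => #  t=0,i=0
  [3] .## => .  t=0,i=3
  [2] .#. => #  t=1,i=4
  [1] ..# => .  t=0,i=2
  [0] ... => .  t=0,i=1
  bits 11010100 = 212

212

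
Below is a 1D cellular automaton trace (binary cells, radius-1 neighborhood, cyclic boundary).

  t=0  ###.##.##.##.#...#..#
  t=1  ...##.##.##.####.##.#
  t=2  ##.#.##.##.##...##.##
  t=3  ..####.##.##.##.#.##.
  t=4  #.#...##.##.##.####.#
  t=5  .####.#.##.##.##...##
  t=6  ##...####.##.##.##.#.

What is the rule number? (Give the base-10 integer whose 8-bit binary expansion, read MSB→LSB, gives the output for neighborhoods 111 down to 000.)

  ### -> .   bit 7 = 0  t=0,i=0
  ##. -> .   bit 6 = 0  t=0,i=2
  #.# -> #   bit 5 = 1  t=0,i=3
  #.. -> #   bit 4 = 1  t=0,i=14
  .## -> #   bit 3 = 1  t=0,i=4
  .#. -> #   bit 2 = 1  t=0,i=13
  ..# -> .   bit 1 = 0  t=0,i=16
  ... -> #   bit 0 = 1  t=0,i=15
  bits 00111101 = 61

61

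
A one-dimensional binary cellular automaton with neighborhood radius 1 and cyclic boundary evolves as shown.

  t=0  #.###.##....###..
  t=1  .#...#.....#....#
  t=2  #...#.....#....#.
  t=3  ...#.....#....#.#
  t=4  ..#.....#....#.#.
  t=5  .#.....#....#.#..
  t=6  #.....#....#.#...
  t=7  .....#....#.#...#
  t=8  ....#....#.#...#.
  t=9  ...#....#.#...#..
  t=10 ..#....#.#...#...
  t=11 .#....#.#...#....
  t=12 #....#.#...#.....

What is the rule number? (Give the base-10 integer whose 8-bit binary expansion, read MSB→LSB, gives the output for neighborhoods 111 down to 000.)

  ###|.  b7=0 t=0,i=3
  ##.|.  b6=0 t=0,i=4
  #.#|#  b5=1 t=0,i=1
  #..|.  b4=0 t=0,i=8
  .##|.  b3=0 t=0,i=2
  .#.|.  b2=0 t=0,i=0
  ..#|#  b1=1 t=0,i=11
  ...|.  b0=0 t=0,i=9
  bits 00100010 = 34

34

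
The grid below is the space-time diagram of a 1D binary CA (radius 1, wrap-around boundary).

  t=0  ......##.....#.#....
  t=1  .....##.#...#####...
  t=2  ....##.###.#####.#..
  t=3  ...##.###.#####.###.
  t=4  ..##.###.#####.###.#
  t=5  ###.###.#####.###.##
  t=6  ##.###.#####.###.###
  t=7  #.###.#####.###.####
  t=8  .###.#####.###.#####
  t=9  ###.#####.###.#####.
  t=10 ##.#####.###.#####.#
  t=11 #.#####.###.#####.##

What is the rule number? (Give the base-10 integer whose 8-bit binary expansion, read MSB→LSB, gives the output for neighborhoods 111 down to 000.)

190

  [7] ### => #  t=1,i=13
  [6] ##. => .  t=0,i=7
  [5] #.# => #  t=0,i=14
  [4] #.. => #  t=0,i=8
  [3] .## => #  t=0,i=6
  [2] .#. => #  t=0,i=13
  [1] ..# => #  t=0,i=5
  [0] ... => .  t=0,i=0
  bits 10111110 = 190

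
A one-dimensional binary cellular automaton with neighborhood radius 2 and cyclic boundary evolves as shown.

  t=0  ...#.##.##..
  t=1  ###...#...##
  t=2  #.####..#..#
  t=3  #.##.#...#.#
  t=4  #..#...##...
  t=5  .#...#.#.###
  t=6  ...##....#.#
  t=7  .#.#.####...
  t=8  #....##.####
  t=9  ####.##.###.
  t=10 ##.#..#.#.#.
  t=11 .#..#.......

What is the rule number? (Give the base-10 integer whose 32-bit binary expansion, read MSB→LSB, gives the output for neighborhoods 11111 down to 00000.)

2978193991

  #####|#  b31=1 t=1,i=0
  ####.|.  b30=0 t=1,i=1
  ###.#|#  b29=1 t=5,i=11
  ###..|#  b28=1 t=1,i=2
  ##.##|.  b27=0 t=0,i=7
  ##.#.|.  b26=0 t=3,i=4
  ##..#|.  b25=0 t=2,i=6
  ##...|#  b24=1 t=0,i=10
  #.###|#  b23=1 t=2,i=2
  #.##.|.  b22=0 t=0,i=5
  #.#.#|.  b21=0 t=5,i=7
  #.#..|.  b20=0 t=3,i=5
  #..##|.  b19=0 t=2,i=10
  #..#.|.  b18=0 t=2,i=7
  #...#|#  b17=1 t=1,i=4
  #....|#  b16=1 t=0,i=11
  .####|#  b15=1 t=1,i=11
  .###.|.  b14=0 t=5,i=10
  .##.#|#  b13=1 t=0,i=6
  .##..|.  b12=0 t=0,i=9
  .#.##|.  b11=0 t=0,i=4
  .#.#.|.  b10=0 t=5,i=6
  .#..#|#  b9=1 t=2,i=9
  .#...|.  b8=0 t=1,i=7
  ..###|.  b7=0 t=1,i=10
  ..##.|#  b6=1 t=2,i=11
  ..#.#|.  b5=0 t=0,i=3
  ..#..|.  b4=0 t=1,i=6
  ...##|.  b3=0 t=1,i=9
  ...#.|#  b2=1 t=0,i=2
  ....#|#  b1=1 t=0,i=1
  .....|#  b0=1 t=0,i=0
  bits 10110001100000111010001001000111 = 2978193991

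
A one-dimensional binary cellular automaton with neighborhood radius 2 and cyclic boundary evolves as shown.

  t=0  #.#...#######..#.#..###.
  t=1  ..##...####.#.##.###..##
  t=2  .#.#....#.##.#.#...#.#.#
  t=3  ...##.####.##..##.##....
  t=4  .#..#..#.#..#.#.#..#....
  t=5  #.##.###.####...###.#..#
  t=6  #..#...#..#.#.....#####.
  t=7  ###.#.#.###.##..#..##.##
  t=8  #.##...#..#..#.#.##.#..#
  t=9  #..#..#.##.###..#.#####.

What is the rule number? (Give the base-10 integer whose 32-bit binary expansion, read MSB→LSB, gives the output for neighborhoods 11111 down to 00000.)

  nb #####: next=#  (t=0,i=8, bit31=1)
  nb ####.: next=.  (t=0,i=11, bit30=0)
  nb ###.#: next=#  (t=0,i=22, bit29=1)
  nb ###..: next=#  (t=0,i=12, bit28=1)
  nb ##.##: next=.  (t=1,i=16, bit27=0)
  nb ##.#.: next=#  (t=0,i=23, bit26=1)
  nb ##..#: next=.  (t=0,i=13, bit25=0)
  nb ##...: next=.  (t=1,i=4, bit24=0)
  nb #.###: next=.  (t=1,i=17, bit23=0)
  nb #.##.: next=.  (t=1,i=14, bit22=0)
  nb #.#.#: next=.  (t=0,i=0, bit21=0)
  nb #.#..: next=#  (t=0,i=2, bit20=1)
  nb #..##: next=#  (t=0,i=19, bit19=1)
  nb #..#.: next=#  (t=0,i=14, bit18=1)
  nb #...#: next=.  (t=0,i=4, bit17=0)
  nb #....: next=.  (t=2,i=5, bit16=0)
  nb .####: next=#  (t=0,i=7, bit15=1)
  nb .###.: next=.  (t=0,i=21, bit14=0)
  nb .##.#: next=#  (t=1,i=15, bit13=1)
  nb .##..: next=#  (t=1,i=3, bit12=1)
  nb .#.##: next=#  (t=1,i=13, bit11=1)
  nb .#.#.: next=.  (t=0,i=1, bit10=0)
  nb .#..#: next=#  (t=0,i=18, bit9=1)
  nb .#...: next=#  (t=0,i=3, bit8=1)
  nb ..###: next=.  (t=0,i=6, bit7=0)
  nb ..##.: next=.  (t=1,i=2, bit6=0)
  nb ..#.#: next=#  (t=0,i=15, bit5=1)
  nb ..#..: next=.  (t=4,i=1, bit4=0)
  nb ...##: next=.  (t=0,i=5, bit3=0)
  nb ...#.: next=#  (t=2,i=7, bit2=1)
  nb ....#: next=#  (t=2,i=6, bit1=1)
  nb .....: next=.  (t=3,i=0, bit0=0)
  bits 10110100000111001011101100100110 = 3021781798

3021781798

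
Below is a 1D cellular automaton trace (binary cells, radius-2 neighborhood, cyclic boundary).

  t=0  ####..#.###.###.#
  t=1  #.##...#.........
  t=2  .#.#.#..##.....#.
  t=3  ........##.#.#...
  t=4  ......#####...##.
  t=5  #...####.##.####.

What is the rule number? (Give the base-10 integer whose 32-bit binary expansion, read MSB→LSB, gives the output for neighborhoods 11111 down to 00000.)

1409530314

  nb #####: next=.  (t=0,i=1, bit31=0)
  nb ####.: next=#  (t=0,i=2, bit30=1)
  nb ###.#: next=.  (t=0,i=10, bit29=0)
  nb ###..: next=#  (t=0,i=3, bit28=1)
  nb ##.##: next=.  (t=0,i=11, bit27=0)
  nb ##.#.: next=#  (t=3,i=10, bit26=1)
  nb ##..#: next=.  (t=0,i=4, bit25=0)
  nb ##...: next=.  (t=1,i=4, bit24=0)
  nb #.###: next=.  (t=0,i=8, bit23=0)
  nb #.##.: next=.  (t=1,i=2, bit22=0)
  nb #.#.#: next=.  (t=2,i=3, bit21=0)
  nb #.#..: next=.  (t=2,i=5, bit20=0)
  nb #..##: next=.  (t=2,i=7, bit19=0)
  nb #..#.: next=.  (t=0,i=5, bit18=0)
  nb #...#: next=#  (t=1,i=5, bit17=1)
  nb #....: next=#  (t=1,i=9, bit16=1)
  nb .####: next=#  (t=0,i=0, bit15=1)
  nb .###.: next=.  (t=0,i=9, bit14=0)
  nb .##.#: next=#  (t=3,i=9, bit13=1)
  nb .##..: next=#  (t=1,i=3, bit12=1)
  nb .#.##: next=#  (t=0,i=7, bit11=1)
  nb .#.#.: next=.  (t=2,i=2, bit10=0)
  nb .#..#: next=.  (t=2,i=6, bit9=0)
  nb .#...: next=#  (t=1,i=8, bit8=1)
  nb ..###: next=#  (t=4,i=6, bit7=1)
  nb ..##.: next=#  (t=2,i=8, bit6=1)
  nb ..#.#: next=.  (t=0,i=6, bit5=0)
  nb ..#..: next=.  (t=1,i=7, bit4=0)
  nb ...##: next=#  (t=3,i=7, bit3=1)
  nb ...#.: next=.  (t=1,i=6, bit2=0)
  nb ....#: next=#  (t=1,i=15, bit1=1)
  nb .....: next=.  (t=1,i=10, bit0=0)
  bits 01010100000000111011100111001010 = 1409530314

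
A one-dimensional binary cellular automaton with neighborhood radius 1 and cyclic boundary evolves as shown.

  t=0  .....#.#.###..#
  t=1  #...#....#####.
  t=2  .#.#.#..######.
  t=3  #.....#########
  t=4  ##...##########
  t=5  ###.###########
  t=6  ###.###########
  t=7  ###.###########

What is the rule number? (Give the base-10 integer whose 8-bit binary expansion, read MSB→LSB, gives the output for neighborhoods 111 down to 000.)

218

  nb ###: next=#  (t=0,i=10, bit7=1)
  nb ##.: next=#  (t=0,i=11, bit6=1)
  nb #.#: next=.  (t=0,i=6, bit5=0)
  nb #..: next=#  (t=0,i=0, bit4=1)
  nb .##: next=#  (t=0,i=9, bit3=1)
  nb .#.: next=.  (t=0,i=5, bit2=0)
  nb ..#: next=#  (t=0,i=4, bit1=1)
  nb ...: next=.  (t=0,i=1, bit0=0)
  bits 11011010 = 218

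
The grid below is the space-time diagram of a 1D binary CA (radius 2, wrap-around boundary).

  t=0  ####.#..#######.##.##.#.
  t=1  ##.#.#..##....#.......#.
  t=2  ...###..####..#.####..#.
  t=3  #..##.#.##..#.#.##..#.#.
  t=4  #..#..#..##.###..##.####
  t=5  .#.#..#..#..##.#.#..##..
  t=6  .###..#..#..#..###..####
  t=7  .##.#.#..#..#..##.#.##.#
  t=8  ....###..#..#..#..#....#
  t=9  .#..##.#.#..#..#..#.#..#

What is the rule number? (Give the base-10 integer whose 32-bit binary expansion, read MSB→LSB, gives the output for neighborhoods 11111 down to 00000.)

598988017

  nb #####: next=.  (t=0,i=10, bit31=0)
  nb ####.: next=.  (t=0,i=2, bit30=0)
  nb ###.#: next=#  (t=0,i=3, bit29=1)
  nb ###..: next=.  (t=2,i=5, bit28=0)
  nb ##.##: next=.  (t=0,i=15, bit27=0)
  nb ##.#.: next=.  (t=0,i=4, bit26=0)
  nb ##..#: next=#  (t=2,i=6, bit25=1)
  nb ##...: next=#  (t=1,i=10, bit24=1)
  nb #.###: next=#  (t=0,i=0, bit23=1)
  nb #.##.: next=.  (t=0,i=16, bit22=0)
  nb #.#.#: next=#  (t=0,i=22, bit21=1)
  nb #.#..: next=#  (t=0,i=5, bit20=1)
  nb #..##: next=.  (t=0,i=7, bit19=0)
  nb #..#.: next=.  (t=2,i=13, bit18=0)
  nb #...#: next=#  (t=5,i=23, bit17=1)
  nb #....: next=#  (t=1,i=11, bit16=1)
  nb .####: next=#  (t=0,i=1, bit15=1)
  nb .###.: next=#  (t=2,i=4, bit14=1)
  nb .##.#: next=.  (t=0,i=17, bit13=0)
  nb .##..: next=#  (t=1,i=9, bit12=1)
  nb .#.##: next=.  (t=0,i=23, bit11=0)
  nb .#.#.: next=#  (t=1,i=4, bit10=1)
  nb .#..#: next=.  (t=0,i=6, bit9=0)
  nb .#...: next=.  (t=1,i=15, bit8=0)
  nb ..###: next=#  (t=0,i=8, bit7=1)
  nb ..##.: next=#  (t=1,i=8, bit6=1)
  nb ..#.#: next=#  (t=1,i=22, bit5=1)
  nb ..#..: next=#  (t=1,i=14, bit4=1)
  nb ...##: next=.  (t=2,i=2, bit3=0)
  nb ...#.: next=.  (t=1,i=13, bit2=0)
  nb ....#: next=.  (t=1,i=12, bit1=0)
  nb .....: next=#  (t=1,i=17, bit0=1)
  bits 00100011101100111101010011110001 = 598988017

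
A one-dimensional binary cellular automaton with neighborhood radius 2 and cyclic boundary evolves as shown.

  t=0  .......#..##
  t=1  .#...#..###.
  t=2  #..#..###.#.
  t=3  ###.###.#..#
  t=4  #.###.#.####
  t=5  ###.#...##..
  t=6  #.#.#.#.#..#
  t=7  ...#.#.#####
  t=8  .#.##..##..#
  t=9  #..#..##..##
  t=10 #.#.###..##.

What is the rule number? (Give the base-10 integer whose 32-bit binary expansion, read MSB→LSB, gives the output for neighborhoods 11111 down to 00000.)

  nb #####: next=.  (t=4,i=10, bit31=0)
  nb ####.: next=.  (t=3,i=1, bit30=0)
  nb ###.#: next=#  (t=2,i=8, bit29=1)
  nb ###..: next=#  (t=1,i=10, bit28=1)
  nb ##.##: next=#  (t=3,i=3, bit27=1)
  nb ##.#.: next=.  (t=2,i=9, bit26=0)
  nb ##..#: next=.  (t=1,i=11, bit25=0)
  nb ##...: next=.  (t=0,i=0, bit24=0)
  nb #.###: next=#  (t=3,i=4, bit23=1)
  nb #.##.: next=#  (t=8,i=3, bit22=1)
  nb #.#.#: next=.  (t=2,i=10, bit21=0)
  nb #.#..: next=#  (t=2,i=0, bit20=1)
  nb #..##: next=#  (t=0,i=9, bit19=1)
  nb #..#.: next=#  (t=1,i=0, bit18=1)
  nb #...#: next=#  (t=1,i=3, bit17=1)
  nb #....: next=#  (t=0,i=1, bit16=1)
  nb .####: next=#  (t=3,i=0, bit15=1)
  nb .###.: next=.  (t=1,i=9, bit14=0)
  nb .##.#: next=.  (t=6,i=0, bit13=0)
  nb .##..: next=.  (t=0,i=11, bit12=0)
  nb .#.##: next=.  (t=4,i=7, bit11=0)
  nb .#.#.: next=#  (t=2,i=11, bit10=1)
  nb .#..#: next=#  (t=0,i=8, bit9=1)
  nb .#...: next=.  (t=1,i=2, bit8=0)
  nb ..###: next=#  (t=1,i=8, bit7=1)
  nb ..##.: next=#  (t=0,i=10, bit6=1)
  nb ..#.#: next=#  (t=7,i=3, bit5=1)
  nb ..#..: next=.  (t=0,i=7, bit4=0)
  nb ...##: next=.  (t=5,i=7, bit3=0)
  nb ...#.: next=.  (t=0,i=6, bit2=0)
  nb ....#: next=#  (t=0,i=5, bit1=1)
  nb .....: next=.  (t=0,i=2, bit0=0)
  bits 00111000110111111000011011100010 = 954173154

954173154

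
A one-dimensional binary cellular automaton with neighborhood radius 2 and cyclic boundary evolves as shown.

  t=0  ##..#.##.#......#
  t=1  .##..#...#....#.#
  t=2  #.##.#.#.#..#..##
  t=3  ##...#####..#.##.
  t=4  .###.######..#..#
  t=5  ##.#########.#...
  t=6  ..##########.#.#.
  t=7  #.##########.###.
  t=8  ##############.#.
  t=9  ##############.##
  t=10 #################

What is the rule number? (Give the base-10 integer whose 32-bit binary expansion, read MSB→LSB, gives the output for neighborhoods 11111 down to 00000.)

4223310994

  ##### -> #   bit 31 = 1  t=3,i=7
  ####. -> #   bit 30 = 1  t=3,i=8
  ###.# -> #   bit 29 = 1  t=2,i=0
  ###.. -> #   bit 28 = 1  t=0,i=1
  ##.## -> #   bit 27 = 1  t=2,i=1
  ##.#. -> .   bit 26 = 0  t=0,i=8
  ##..# -> #   bit 25 = 1  t=0,i=2
  ##... -> #   bit 24 = 1  t=3,i=2
  #.### -> #   bit 23 = 1  t=4,i=1
  #.##. -> .   bit 22 = 0  t=0,i=6
  #.#.# -> #   bit 21 = 1  t=1,i=16
  #.#.. -> #   bit 20 = 1  t=0,i=9
  #..## -> #   bit 19 = 1  t=2,i=14
  #..#. -> .   bit 18 = 0  t=0,i=3
  #...# -> #   bit 17 = 1  t=1,i=7
  #.... -> .   bit 16 = 0  t=0,i=11
  .#### -> #   bit 15 = 1  t=3,i=6
  .###. -> .   bit 14 = 0  t=0,i=0
  .##.# -> .   bit 13 = 0  t=0,i=7
  .##.. -> #   bit 12 = 1  t=1,i=2
  .#.## -> #   bit 11 = 1  t=0,i=5
  .#.#. -> #   bit 10 = 1  t=1,i=15
  .#..# -> .   bit 9 = 0  t=2,i=10
  .#... -> .   bit 8 = 0  t=0,i=10
  ..### -> #   bit 7 = 1  t=0,i=16
  ..##. -> .   bit 6 = 0  t=5,i=0
  ..#.# -> .   bit 5 = 0  t=0,i=4
  ..#.. -> #   bit 4 = 1  t=1,i=5
  ...## -> .   bit 3 = 0  t=0,i=15
  ...#. -> .   bit 2 = 0  t=1,i=8
  ....# -> #   bit 1 = 1  t=0,i=14
  ..... -> .   bit 0 = 0  t=0,i=12
  bits 11111011101110101001110010010010 = 4223310994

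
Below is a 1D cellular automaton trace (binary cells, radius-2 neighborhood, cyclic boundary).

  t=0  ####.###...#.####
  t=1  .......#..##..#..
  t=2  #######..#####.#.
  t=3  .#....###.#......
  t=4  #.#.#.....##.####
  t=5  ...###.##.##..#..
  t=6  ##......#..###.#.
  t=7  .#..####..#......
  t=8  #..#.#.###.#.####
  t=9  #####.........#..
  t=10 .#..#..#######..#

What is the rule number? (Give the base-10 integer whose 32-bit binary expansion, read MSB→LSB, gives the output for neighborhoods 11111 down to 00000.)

303871335

  [31] ##### => .  t=0,i=0
  [30] ####. => .  t=0,i=2
  [29] ###.# => .  t=0,i=3
  [28] ###.. => #  t=0,i=7
  [27] ##.## => .  t=0,i=4
  [26] ##.#. => .  t=2,i=14
  [25] ##..# => #  t=1,i=12
  [24] ##... => .  t=0,i=8
  [23] #.### => .  t=0,i=5
  [22] #.##. => .  t=5,i=7
  [21] #.#.# => .  t=2,i=15
  [20] #.#.. => #  t=3,i=10
  [19] #..## => #  t=1,i=9
  [18] #..#. => #  t=1,i=13
  [17] #...# => .  t=0,i=9
  [16] #.... => .  t=1,i=16
  [15] .#### => #  t=0,i=14
  [14] .###. => .  t=0,i=6
  [13] .##.# => #  t=4,i=11
  [12] .##.. => #  t=1,i=11
  [11] .#.## => .  t=0,i=12
  [10] .#.#. => #  t=4,i=3
  [9] .#..# => .  t=1,i=8
  [8] .#... => #  t=1,i=15
  [7] ..### => .  t=2,i=9
  [6] ..##. => #  t=1,i=10
  [5] ..#.# => #  t=0,i=11
  [4] ..#.. => .  t=1,i=7
  [3] ...## => .  t=3,i=5
  [2] ...#. => #  t=0,i=10
  [1] ....# => #  t=1,i=5
  [0] ..... => #  t=1,i=0
  bits 00010010000111001011010101100111 = 303871335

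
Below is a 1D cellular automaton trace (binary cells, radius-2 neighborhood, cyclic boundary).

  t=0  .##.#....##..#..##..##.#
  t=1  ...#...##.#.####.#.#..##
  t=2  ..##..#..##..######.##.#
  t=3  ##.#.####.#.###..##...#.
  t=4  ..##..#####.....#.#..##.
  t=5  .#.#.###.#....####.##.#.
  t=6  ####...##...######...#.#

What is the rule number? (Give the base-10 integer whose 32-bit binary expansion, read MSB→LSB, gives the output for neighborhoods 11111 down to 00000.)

  ##### -> .   bit 31 = 0  t=2,i=15
  ####. -> #   bit 30 = 1  t=1,i=14
  ###.# -> #   bit 29 = 1  t=1,i=15
  ###.. -> .   bit 28 = 0  t=3,i=14
  ##.## -> .   bit 27 = 0  t=2,i=19
  ##.#. -> #   bit 26 = 1  t=0,i=3
  ##..# -> .   bit 25 = 0  t=0,i=11
  ##... -> .   bit 24 = 0  t=1,i=0
  #.### -> .   bit 23 = 0  t=1,i=12
  #.##. -> .   bit 22 = 0  t=0,i=1
  #.#.# -> #   bit 21 = 1  t=0,i=23
  #.#.. -> .   bit 20 = 0  t=0,i=4
  #..## -> #   bit 19 = 1  t=0,i=15
  #..#. -> #   bit 18 = 1  t=0,i=12
  #...# -> .   bit 17 = 0  t=1,i=1
  #.... -> .   bit 16 = 0  t=0,i=6
  .#### -> #   bit 15 = 1  t=1,i=13
  .###. -> .   bit 14 = 0  t=3,i=13
  .##.# -> .   bit 13 = 0  t=0,i=2
  .##.. -> #   bit 12 = 1  t=0,i=10
  .#.## -> .   bit 11 = 0  t=0,i=0
  .#.#. -> #   bit 10 = 1  t=1,i=18
  .#..# -> #   bit 9 = 1  t=0,i=14
  .#... -> .   bit 8 = 0  t=0,i=5
  ..### -> #   bit 7 = 1  t=2,i=13
  ..##. -> .   bit 6 = 0  t=0,i=9
  ..#.# -> #   bit 5 = 1  t=3,i=22
  ..#.. -> #   bit 4 = 1  t=0,i=13
  ...## -> #   bit 3 = 1  t=0,i=8
  ...#. -> #   bit 2 = 1  t=1,i=2
  ....# -> #   bit 1 = 1  t=0,i=7
  ..... -> .   bit 0 = 0  t=4,i=13
  bits 01100100001011001001011010111110 = 1680643774

1680643774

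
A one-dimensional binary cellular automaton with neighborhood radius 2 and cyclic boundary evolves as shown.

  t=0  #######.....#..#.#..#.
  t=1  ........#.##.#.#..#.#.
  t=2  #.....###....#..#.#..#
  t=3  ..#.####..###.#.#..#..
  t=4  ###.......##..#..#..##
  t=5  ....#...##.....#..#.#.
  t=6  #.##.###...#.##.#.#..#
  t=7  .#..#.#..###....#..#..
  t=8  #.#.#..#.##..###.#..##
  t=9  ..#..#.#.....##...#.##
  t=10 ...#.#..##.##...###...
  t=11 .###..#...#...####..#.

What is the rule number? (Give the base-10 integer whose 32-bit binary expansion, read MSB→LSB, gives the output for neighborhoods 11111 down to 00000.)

  [31] ##### => .  t=0,i=2
  [30] ####. => .  t=0,i=5
  [29] ###.# => .  t=3,i=12
  [28] ###.. => .  t=0,i=6
  [27] ##.## => #  t=6,i=1
  [26] ##.#. => .  t=1,i=12
  [25] ##..# => .  t=3,i=8
  [24] ##... => .  t=0,i=7
  [23] #.### => .  t=0,i=0
  [22] #.##. => .  t=1,i=10
  [21] #.#.# => #  t=1,i=13
  [20] #.#.. => .  t=0,i=17
  [19] #..## => .  t=2,i=20
  [18] #..#. => .  t=0,i=14
  [17] #...# => #  t=5,i=6
  [16] #.... => #  t=0,i=8
  [15] .#### => .  t=0,i=1
  [14] .###. => #  t=2,i=7
  [13] .##.# => .  t=1,i=11
  [12] .##.. => .  t=2,i=0
  [11] .#.## => .  t=0,i=21
  [10] .#.#. => .  t=0,i=16
  [9] .#..# => #  t=0,i=13
  [8] .#... => #  t=1,i=21
  [7] ..### => #  t=2,i=6
  [6] ..##. => .  t=2,i=21
  [5] ..#.# => #  t=0,i=15
  [4] ..#.. => .  t=0,i=12
  [3] ...## => #  t=2,i=5
  [2] ...#. => #  t=0,i=11
  [1] ....# => #  t=0,i=10
  [0] ..... => .  t=0,i=9
  bits 00001000001000110100001110101110 = 136528814

136528814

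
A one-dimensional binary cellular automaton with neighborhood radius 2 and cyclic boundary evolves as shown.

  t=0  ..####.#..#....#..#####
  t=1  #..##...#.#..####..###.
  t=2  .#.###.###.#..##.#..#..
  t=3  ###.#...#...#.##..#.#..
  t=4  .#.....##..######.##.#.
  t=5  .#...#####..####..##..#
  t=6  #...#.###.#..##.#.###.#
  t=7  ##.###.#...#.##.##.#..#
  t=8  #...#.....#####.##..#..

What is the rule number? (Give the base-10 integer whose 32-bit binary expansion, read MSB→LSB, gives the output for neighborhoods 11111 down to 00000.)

3277913726

  nb #####: next=#  (t=0,i=20, bit31=1)
  nb ####.: next=#  (t=0,i=4, bit30=1)
  nb ###.#: next=.  (t=0,i=5, bit29=0)
  nb ###..: next=.  (t=0,i=22, bit28=0)
  nb ##.##: next=.  (t=2,i=6, bit27=0)
  nb ##.#.: next=.  (t=0,i=6, bit26=0)
  nb ##..#: next=#  (t=0,i=0, bit25=1)
  nb ##...: next=#  (t=1,i=5, bit24=1)
  nb #.###: next=.  (t=2,i=3, bit23=0)
  nb #.##.: next=#  (t=3,i=14, bit22=1)
  nb #.#.#: next=#  (t=6,i=16, bit21=1)
  nb #.#..: next=.  (t=0,i=7, bit20=0)
  nb #..##: next=.  (t=0,i=1, bit19=0)
  nb #..#.: next=.  (t=0,i=9, bit18=0)
  nb #...#: next=.  (t=1,i=6, bit17=0)
  nb #....: next=.  (t=0,i=12, bit16=0)
  nb .####: next=#  (t=0,i=3, bit15=1)
  nb .###.: next=#  (t=1,i=20, bit14=1)
  nb .##.#: next=#  (t=2,i=15, bit13=1)
  nb .##..: next=#  (t=1,i=4, bit12=1)
  nb .#.##: next=#  (t=2,i=2, bit11=1)
  nb .#.#.: next=#  (t=1,i=9, bit10=1)
  nb .#..#: next=#  (t=0,i=8, bit9=1)
  nb .#...: next=.  (t=0,i=11, bit8=0)
  nb ..###: next=.  (t=0,i=2, bit7=0)
  nb ..##.: next=#  (t=1,i=3, bit6=1)
  nb ..#.#: next=#  (t=1,i=8, bit5=1)
  nb ..#..: next=#  (t=0,i=10, bit4=1)
  nb ...##: next=#  (t=4,i=6, bit3=1)
  nb ...#.: next=#  (t=0,i=14, bit2=1)
  nb ....#: next=#  (t=0,i=13, bit1=1)
  nb .....: next=.  (t=4,i=4, bit0=0)
  bits 11000011011000001111111001111110 = 3277913726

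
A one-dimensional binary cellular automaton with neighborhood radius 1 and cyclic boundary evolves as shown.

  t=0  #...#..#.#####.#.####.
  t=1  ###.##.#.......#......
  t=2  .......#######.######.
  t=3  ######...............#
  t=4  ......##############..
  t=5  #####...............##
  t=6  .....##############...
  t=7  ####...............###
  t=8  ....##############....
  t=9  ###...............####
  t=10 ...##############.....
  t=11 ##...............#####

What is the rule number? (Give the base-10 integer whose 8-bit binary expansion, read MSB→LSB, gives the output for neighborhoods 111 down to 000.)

  ###|.  b7=0 t=0,i=10
  ##.|.  b6=0 t=0,i=13
  #.#|.  b5=0 t=0,i=8
  #..|#  b4=1 t=0,i=1
  .##|.  b3=0 t=0,i=9
  .#.|#  b2=1 t=0,i=0
  ..#|.  b1=0 t=0,i=3
  ...|#  b0=1 t=0,i=2
  bits 00010101 = 21

21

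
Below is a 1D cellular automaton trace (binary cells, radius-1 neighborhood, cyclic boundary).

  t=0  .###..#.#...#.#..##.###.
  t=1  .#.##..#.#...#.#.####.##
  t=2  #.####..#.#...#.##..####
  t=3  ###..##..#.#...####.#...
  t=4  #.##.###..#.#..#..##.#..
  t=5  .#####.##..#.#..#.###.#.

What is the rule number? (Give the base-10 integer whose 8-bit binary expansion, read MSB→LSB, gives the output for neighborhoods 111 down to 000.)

  [7] ### => .  t=0,i=2
  [6] ##. => #  t=0,i=3
  [5] #.# => #  t=0,i=7
  [4] #.. => #  t=0,i=4
  [3] .## => #  t=0,i=1
  [2] .#. => .  t=0,i=6
  [1] ..# => .  t=0,i=0
  [0] ... => .  t=0,i=10
  bits 01111000 = 120

120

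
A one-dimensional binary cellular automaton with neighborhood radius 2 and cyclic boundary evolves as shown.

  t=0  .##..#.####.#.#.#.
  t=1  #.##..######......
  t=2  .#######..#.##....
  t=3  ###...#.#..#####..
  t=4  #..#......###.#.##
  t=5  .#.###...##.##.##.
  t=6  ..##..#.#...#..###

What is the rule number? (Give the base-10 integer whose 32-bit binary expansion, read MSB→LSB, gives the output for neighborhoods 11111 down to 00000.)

  #####|.  b31=0 t=1,i=8
  ####.|#  b30=1 t=0,i=9
  ###.#|#  b29=1 t=0,i=10
  ###..|.  b28=0 t=1,i=11
  ##.##|.  b27=0 t=5,i=11
  ##.#.|#  b26=1 t=0,i=11
  ##..#|#  b25=1 t=0,i=3
  ##...|#  b24=1 t=1,i=12
  #.###|#  b23=1 t=0,i=7
  #.##.|#  b22=1 t=1,i=2
  #.#.#|.  b21=0 t=0,i=12
  #.#..|.  b20=0 t=0,i=16
  #..##|#  b19=1 t=0,i=0
  #..#.|.  b18=0 t=0,i=4
  #...#|.  b17=0 t=3,i=4
  #....|#  b16=1 t=1,i=13
  .####|#  b15=1 t=0,i=8
  .###.|.  b14=0 t=3,i=1
  .##.#|.  b13=0 t=5,i=10
  .##..|#  b12=1 t=0,i=2
  .#.##|#  b11=1 t=0,i=6
  .#.#.|.  b10=0 t=0,i=13
  .#..#|.  b9=0 t=0,i=17
  .#...|#  b8=1 t=4,i=4
  ..###|#  b7=1 t=1,i=6
  ..##.|.  b6=0 t=0,i=1
  ..#.#|.  b5=0 t=0,i=5
  ..#..|#  b4=1 t=4,i=3
  ...##|#  b3=1 t=2,i=0
  ...#.|.  b2=0 t=1,i=17
  ....#|.  b1=0 t=1,i=16
  .....|.  b0=0 t=1,i=14
  bits 01100111110010011001100110011000 = 1741265304

1741265304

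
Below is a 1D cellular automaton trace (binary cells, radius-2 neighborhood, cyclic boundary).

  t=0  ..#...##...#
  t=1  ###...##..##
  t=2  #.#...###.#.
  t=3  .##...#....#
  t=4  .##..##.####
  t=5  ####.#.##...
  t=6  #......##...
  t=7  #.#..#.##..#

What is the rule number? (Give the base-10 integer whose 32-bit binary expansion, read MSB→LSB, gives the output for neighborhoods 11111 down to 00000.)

2597656310

  nb #####: next=#  (t=1,i=0, bit31=1)
  nb ####.: next=.  (t=1,i=1, bit30=0)
  nb ###.#: next=.  (t=2,i=8, bit29=0)
  nb ###..: next=#  (t=1,i=2, bit28=1)
  nb ##.##: next=#  (t=4,i=0, bit27=1)
  nb ##.#.: next=.  (t=2,i=9, bit26=0)
  nb ##..#: next=#  (t=1,i=8, bit25=1)
  nb ##...: next=.  (t=0,i=8, bit24=0)
  nb #.###: next=#  (t=4,i=8, bit23=1)
  nb #.##.: next=#  (t=3,i=1, bit22=1)
  nb #.#.#: next=.  (t=2,i=0, bit21=0)
  nb #.#..: next=#  (t=2,i=2, bit20=1)
  nb #..##: next=.  (t=1,i=9, bit19=0)
  nb #..#.: next=#  (t=0,i=1, bit18=1)
  nb #...#: next=.  (t=0,i=4, bit17=0)
  nb #....: next=#  (t=3,i=8, bit16=1)
  nb .####: next=.  (t=1,i=11, bit15=0)
  nb .###.: next=.  (t=2,i=7, bit14=0)
  nb .##.#: next=.  (t=4,i=6, bit13=0)
  nb .##..: next=#  (t=0,i=7, bit12=1)
  nb .#.##: next=.  (t=3,i=0, bit11=0)
  nb .#.#.: next=#  (t=2,i=1, bit10=1)
  nb .#..#: next=#  (t=0,i=0, bit9=1)
  nb .#...: next=.  (t=0,i=3, bit8=0)
  nb ..###: next=#  (t=1,i=10, bit7=1)
  nb ..##.: next=#  (t=0,i=6, bit6=1)
  nb ..#.#: next=#  (t=3,i=11, bit5=1)
  nb ..#..: next=#  (t=0,i=2, bit4=1)
  nb ...##: next=.  (t=0,i=5, bit3=0)
  nb ...#.: next=#  (t=0,i=10, bit2=1)
  nb ....#: next=#  (t=3,i=9, bit1=1)
  nb .....: next=.  (t=6,i=3, bit0=0)
  bits 10011010110101010001011011110110 = 2597656310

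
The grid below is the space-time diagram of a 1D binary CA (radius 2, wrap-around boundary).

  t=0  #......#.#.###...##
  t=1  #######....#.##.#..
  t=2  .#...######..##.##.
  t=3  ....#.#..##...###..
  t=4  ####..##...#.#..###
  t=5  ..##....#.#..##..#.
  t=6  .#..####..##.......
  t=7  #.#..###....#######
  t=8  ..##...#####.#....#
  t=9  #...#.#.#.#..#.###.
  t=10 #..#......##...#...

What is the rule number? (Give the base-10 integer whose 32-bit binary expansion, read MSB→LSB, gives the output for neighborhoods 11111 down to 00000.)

  ##### -> .   bit 31 = 0  t=1,i=2
  ####. -> #   bit 30 = 1  t=1,i=5
  ###.# -> .   bit 29 = 0  t=7,i=0
  ###.. -> #   bit 28 = 1  t=0,i=0
  ##.## -> #   bit 27 = 1  t=2,i=15
  ##.#. -> .   bit 26 = 0  t=1,i=15
  ##..# -> .   bit 25 = 0  t=2,i=11
  ##... -> #   bit 24 = 1  t=0,i=1
  #.### -> #   bit 23 = 1  t=0,i=11
  #.##. -> #   bit 22 = 1  t=1,i=13
  #.#.# -> .   bit 21 = 0  t=0,i=9
  #.#.. -> #   bit 20 = 1  t=1,i=16
  #..## -> .   bit 19 = 0  t=1,i=18
  #..#. -> .   bit 18 = 0  t=2,i=0
  #...# -> .   bit 17 = 0  t=0,i=15
  #.... -> #   bit 16 = 1  t=0,i=2
  .#### -> #   bit 15 = 1  t=1,i=1
  .###. -> .   bit 14 = 0  t=0,i=12
  .##.# -> #   bit 13 = 1  t=1,i=14
  .##.. -> .   bit 12 = 0  t=2,i=17
  .#.## -> .   bit 11 = 0  t=0,i=10
  .#.#. -> .   bit 10 = 0  t=0,i=8
  .#..# -> #   bit 9 = 1  t=1,i=17
  .#... -> .   bit 8 = 0  t=2,i=2
  ..### -> .   bit 7 = 0  t=0,i=17
  ..##. -> .   bit 6 = 0  t=2,i=13
  ..#.# -> .   bit 5 = 0  t=0,i=7
  ..#.. -> .   bit 4 = 0  t=2,i=1
  ...## -> #   bit 3 = 1  t=0,i=16
  ...#. -> #   bit 2 = 1  t=0,i=6
  ....# -> #   bit 1 = 1  t=0,i=5
  ..... -> #   bit 0 = 1  t=0,i=3
  bits 01011001110100011010001000001111 = 1506910735

1506910735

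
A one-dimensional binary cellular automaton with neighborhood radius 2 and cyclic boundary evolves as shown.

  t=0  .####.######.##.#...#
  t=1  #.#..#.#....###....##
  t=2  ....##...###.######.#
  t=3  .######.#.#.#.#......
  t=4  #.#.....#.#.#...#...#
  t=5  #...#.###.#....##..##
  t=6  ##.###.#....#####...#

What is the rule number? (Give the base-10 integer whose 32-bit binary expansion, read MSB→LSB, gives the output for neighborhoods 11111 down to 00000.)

  ##### -> .   bit 31 = 0  t=0,i=8
  ####. -> .   bit 30 = 0  t=0,i=3
  ###.# -> .   bit 29 = 0  t=0,i=4
  ###.. -> #   bit 28 = 1  t=1,i=14
  ##.## -> #   bit 27 = 1  t=0,i=5
  ##.#. -> .   bit 26 = 0  t=0,i=15
  ##..# -> .   bit 25 = 0  t=5,i=17
  ##... -> #   bit 24 = 1  t=1,i=15
  #.### -> .   bit 23 = 0  t=0,i=1
  #.##. -> #   bit 22 = 1  t=0,i=13
  #.#.# -> #   bit 21 = 1  t=3,i=8
  #.#.. -> .   bit 20 = 0  t=0,i=16
  #..## -> .   bit 19 = 0  t=5,i=18
  #..#. -> #   bit 18 = 1  t=1,i=4
  #...# -> .   bit 17 = 0  t=0,i=18
  #.... -> #   bit 16 = 1  t=1,i=9
  .#### -> #   bit 15 = 1  t=0,i=2
  .###. -> #   bit 14 = 1  t=1,i=13
  .##.# -> #   bit 13 = 1  t=0,i=14
  .##.. -> #   bit 12 = 1  t=2,i=5
  .#.## -> #   bit 11 = 1  t=0,i=0
  .#.#. -> .   bit 10 = 0  t=1,i=6
  .#..# -> .   bit 9 = 0  t=1,i=3
  .#... -> .   bit 8 = 0  t=0,i=17
  ..### -> .   bit 7 = 0  t=1,i=12
  ..##. -> #   bit 6 = 1  t=2,i=4
  ..#.# -> #   bit 5 = 1  t=0,i=20
  ..#.. -> #   bit 4 = 1  t=4,i=16
  ...## -> #   bit 3 = 1  t=1,i=11
  ...#. -> #   bit 2 = 1  t=0,i=19
  ....# -> #   bit 1 = 1  t=1,i=10
  ..... -> .   bit 0 = 0  t=3,i=17
  bits 00011001011001011111100001111110 = 426113150

426113150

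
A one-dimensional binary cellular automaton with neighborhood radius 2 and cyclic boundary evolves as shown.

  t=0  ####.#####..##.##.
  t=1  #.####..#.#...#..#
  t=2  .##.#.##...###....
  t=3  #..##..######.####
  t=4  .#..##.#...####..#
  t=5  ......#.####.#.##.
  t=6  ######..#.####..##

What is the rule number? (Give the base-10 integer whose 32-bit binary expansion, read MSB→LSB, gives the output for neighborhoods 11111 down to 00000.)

  #####|.  b31=0 t=0,i=7
  ####.|#  b30=1 t=0,i=2
  ###.#|#  b29=1 t=0,i=3
  ###..|.  b28=0 t=0,i=9
  ##.##|#  b27=1 t=0,i=4
  ##.#.|#  b26=1 t=2,i=3
  ##..#|#  b25=1 t=0,i=10
  ##...|#  b24=1 t=2,i=8
  #.###|#  b23=1 t=0,i=0
  #.##.|.  b22=0 t=0,i=15
  #.#.#|#  b21=1 t=2,i=4
  #.#..|.  b20=0 t=1,i=10
  #..##|.  b19=0 t=0,i=11
  #..#.|#  b18=1 t=1,i=7
  #...#|#  b17=1 t=1,i=12
  #....|#  b16=1 t=2,i=15
  .####|.  b15=0 t=0,i=1
  .###.|#  b14=1 t=2,i=12
  .##.#|.  b13=0 t=0,i=13
  .##..|#  b12=1 t=2,i=7
  .#.##|.  b11=0 t=2,i=5
  .#.#.|.  b10=0 t=1,i=9
  .#..#|.  b9=0 t=1,i=15
  .#...|#  b8=1 t=1,i=11
  ..###|#  b7=1 t=2,i=11
  ..##.|.  b6=0 t=0,i=12
  ..#.#|.  b5=0 t=1,i=8
  ..#..|.  b4=0 t=1,i=14
  ...##|#  b3=1 t=2,i=0
  ...#.|#  b2=1 t=1,i=13
  ....#|#  b1=1 t=2,i=17
  .....|#  b0=1 t=2,i=16
  bits 01101111101001110101000110001111 = 1873236367

1873236367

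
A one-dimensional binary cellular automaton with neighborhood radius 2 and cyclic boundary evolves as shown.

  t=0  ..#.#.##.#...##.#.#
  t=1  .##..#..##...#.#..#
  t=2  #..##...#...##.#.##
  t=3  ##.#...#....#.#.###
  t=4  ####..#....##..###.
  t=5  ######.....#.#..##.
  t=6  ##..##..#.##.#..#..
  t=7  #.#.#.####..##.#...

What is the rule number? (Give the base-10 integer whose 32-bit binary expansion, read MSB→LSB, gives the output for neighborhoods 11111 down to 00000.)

1989462117

  ##### -> .   bit 31 = 0  t=3,i=18
  ####. -> #   bit 30 = 1  t=3,i=0
  ###.# -> #   bit 29 = 1  t=3,i=1
  ###.. -> #   bit 28 = 1  t=2,i=0
  ##.## -> .   bit 27 = 0  t=4,i=18
  ##.#. -> #   bit 26 = 1  t=0,i=8
  ##..# -> #   bit 25 = 1  t=1,i=3
  ##... -> .   bit 24 = 0  t=1,i=10
  #.### -> #   bit 23 = 1  t=2,i=17
  #.##. -> .   bit 22 = 0  t=0,i=6
  #.#.# -> .   bit 21 = 0  t=0,i=4
  #.#.. -> #   bit 20 = 1  t=0,i=9
  #..## -> .   bit 19 = 0  t=1,i=7
  #..#. -> #   bit 18 = 1  t=0,i=1
  #...# -> .   bit 17 = 0  t=0,i=11
  #.... -> .   bit 16 = 0  t=3,i=9
  .#### -> #   bit 15 = 1  t=3,i=17
  .###. -> #   bit 14 = 1  t=2,i=18
  .##.# -> .   bit 13 = 0  t=0,i=7
  .##.. -> .   bit 12 = 0  t=1,i=2
  .#.## -> #   bit 11 = 1  t=0,i=5
  .#.#. -> .   bit 10 = 0  t=0,i=3
  .#..# -> .   bit 9 = 0  t=0,i=0
  .#... -> .   bit 8 = 0  t=0,i=10
  ..### -> .   bit 7 = 0  t=4,i=15
  ..##. -> #   bit 6 = 1  t=0,i=13
  ..#.# -> #   bit 5 = 1  t=0,i=2
  ..#.. -> .   bit 4 = 0  t=1,i=5
  ...## -> .   bit 3 = 0  t=0,i=12
  ...#. -> #   bit 2 = 1  t=1,i=12
  ....# -> .   bit 1 = 0  t=3,i=10
  ..... -> #   bit 0 = 1  t=5,i=8
  bits 01110110100101001100100001100101 = 1989462117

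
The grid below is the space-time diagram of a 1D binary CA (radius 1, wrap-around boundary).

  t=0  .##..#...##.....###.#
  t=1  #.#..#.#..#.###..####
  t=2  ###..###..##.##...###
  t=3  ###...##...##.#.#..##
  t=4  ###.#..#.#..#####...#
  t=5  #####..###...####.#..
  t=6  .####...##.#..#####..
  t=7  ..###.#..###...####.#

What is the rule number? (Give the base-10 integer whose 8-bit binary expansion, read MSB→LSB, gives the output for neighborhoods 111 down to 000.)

  [7] ### => #  t=0,i=17
  [6] ##. => #  t=0,i=2
  [5] #.# => #  t=0,i=0
  [4] #.. => .  t=0,i=3
  [3] .## => .  t=0,i=1
  [2] .#. => #  t=0,i=5
  [1] ..# => .  t=0,i=4
  [0] ... => #  t=0,i=7
  bits 11100101 = 229

229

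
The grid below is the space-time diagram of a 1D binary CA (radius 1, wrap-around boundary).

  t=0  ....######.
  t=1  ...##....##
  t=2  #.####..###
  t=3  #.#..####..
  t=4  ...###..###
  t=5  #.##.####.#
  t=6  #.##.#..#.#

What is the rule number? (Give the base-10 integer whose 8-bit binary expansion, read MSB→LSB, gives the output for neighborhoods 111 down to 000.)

  ### -> .   bit 7 = 0  t=0,i=5
  ##. -> #   bit 6 = 1  t=0,i=9
  #.# -> .   bit 5 = 0  t=2,i=1
  #.. -> #   bit 4 = 1  t=0,i=10
  .## -> #   bit 3 = 1  t=0,i=4
  .#. -> .   bit 2 = 0  t=3,i=0
  ..# -> #   bit 1 = 1  t=0,i=3
  ... -> .   bit 0 = 0  t=0,i=0
  bits 01011010 = 90

90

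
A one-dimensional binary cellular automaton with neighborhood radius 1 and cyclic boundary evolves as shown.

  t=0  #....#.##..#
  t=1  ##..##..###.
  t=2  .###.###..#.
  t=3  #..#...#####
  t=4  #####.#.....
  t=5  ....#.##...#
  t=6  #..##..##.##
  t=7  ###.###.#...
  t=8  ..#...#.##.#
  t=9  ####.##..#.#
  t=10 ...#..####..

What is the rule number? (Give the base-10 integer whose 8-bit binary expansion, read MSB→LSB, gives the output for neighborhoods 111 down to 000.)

  nb ###: next=.  (t=1,i=9, bit7=0)
  nb ##.: next=#  (t=0,i=0, bit6=1)
  nb #.#: next=.  (t=0,i=6, bit5=0)
  nb #..: next=#  (t=0,i=1, bit4=1)
  nb .##: next=.  (t=0,i=7, bit3=0)
  nb .#.: next=#  (t=0,i=5, bit2=1)
  nb ..#: next=#  (t=0,i=4, bit1=1)
  nb ...: next=.  (t=0,i=2, bit0=0)
  bits 01010110 = 86

86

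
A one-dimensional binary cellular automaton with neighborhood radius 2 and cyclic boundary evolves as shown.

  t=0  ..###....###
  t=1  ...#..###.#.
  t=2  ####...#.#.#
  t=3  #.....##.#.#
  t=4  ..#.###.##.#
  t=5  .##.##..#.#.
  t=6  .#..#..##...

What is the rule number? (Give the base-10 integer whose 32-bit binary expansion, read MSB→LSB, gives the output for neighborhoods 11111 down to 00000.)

82166142

  ##### -> .   bit 31 = 0  t=2,i=1
  ####. -> .   bit 30 = 0  t=2,i=2
  ###.# -> .   bit 29 = 0  t=1,i=8
  ###.. -> .   bit 28 = 0  t=0,i=4
  ##.## -> .   bit 27 = 0  t=4,i=7
  ##.#. -> #   bit 26 = 1  t=1,i=9
  ##..# -> .   bit 25 = 0  t=0,i=0
  ##... -> .   bit 24 = 0  t=0,i=5
  #.### -> #   bit 23 = 1  t=2,i=11
  #.##. -> #   bit 22 = 1  t=3,i=11
  #.#.# -> #   bit 21 = 1  t=2,i=9
  #.#.. -> .   bit 20 = 0  t=1,i=10
  #..## -> .   bit 19 = 0  t=0,i=1
  #..#. -> #   bit 18 = 1  t=4,i=1
  #...# -> .   bit 17 = 0  t=2,i=5
  #.... -> #   bit 16 = 1  t=0,i=6
  .#### -> #   bit 15 = 1  t=2,i=0
  .###. -> #   bit 14 = 1  t=0,i=3
  .##.# -> .   bit 13 = 0  t=3,i=7
  .##.. -> .   bit 12 = 0  t=3,i=0
  .#.## -> .   bit 11 = 0  t=2,i=10
  .#.#. -> .   bit 10 = 0  t=2,i=8
  .#..# -> .   bit 9 = 0  t=1,i=4
  .#... -> #   bit 8 = 1  t=1,i=11
  ..### -> .   bit 7 = 0  t=0,i=2
  ..##. -> #   bit 6 = 1  t=3,i=6
  ..#.# -> #   bit 5 = 1  t=2,i=7
  ..#.. -> #   bit 4 = 1  t=1,i=3
  ...## -> #   bit 3 = 1  t=0,i=8
  ...#. -> #   bit 2 = 1  t=1,i=2
  ....# -> #   bit 1 = 1  t=0,i=7
  ..... -> .   bit 0 = 0  t=3,i=3
  bits 00000100111001011100000101111110 = 82166142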